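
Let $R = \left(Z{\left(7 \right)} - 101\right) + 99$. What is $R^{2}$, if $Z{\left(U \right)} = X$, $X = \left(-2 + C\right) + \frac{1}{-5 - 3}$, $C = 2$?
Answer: $\frac{289}{64} \approx 4.5156$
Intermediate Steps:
$X = - \frac{1}{8}$ ($X = \left(-2 + 2\right) + \frac{1}{-5 - 3} = 0 + \frac{1}{-8} = 0 - \frac{1}{8} = - \frac{1}{8} \approx -0.125$)
$Z{\left(U \right)} = - \frac{1}{8}$
$R = - \frac{17}{8}$ ($R = \left(- \frac{1}{8} - 101\right) + 99 = - \frac{809}{8} + 99 = - \frac{17}{8} \approx -2.125$)
$R^{2} = \left(- \frac{17}{8}\right)^{2} = \frac{289}{64}$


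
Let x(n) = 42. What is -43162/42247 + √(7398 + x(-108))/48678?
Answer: -43162/42247 + 2*√465/24339 ≈ -1.0199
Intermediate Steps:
-43162/42247 + √(7398 + x(-108))/48678 = -43162/42247 + √(7398 + 42)/48678 = -43162*1/42247 + √7440*(1/48678) = -43162/42247 + (4*√465)*(1/48678) = -43162/42247 + 2*√465/24339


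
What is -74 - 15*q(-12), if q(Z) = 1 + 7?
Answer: -194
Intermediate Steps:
q(Z) = 8
-74 - 15*q(-12) = -74 - 15*8 = -74 - 120 = -194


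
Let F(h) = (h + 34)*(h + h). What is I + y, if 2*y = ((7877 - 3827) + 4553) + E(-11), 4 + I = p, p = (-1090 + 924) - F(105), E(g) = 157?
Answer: -24980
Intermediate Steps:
F(h) = 2*h*(34 + h) (F(h) = (34 + h)*(2*h) = 2*h*(34 + h))
p = -29356 (p = (-1090 + 924) - 2*105*(34 + 105) = -166 - 2*105*139 = -166 - 1*29190 = -166 - 29190 = -29356)
I = -29360 (I = -4 - 29356 = -29360)
y = 4380 (y = (((7877 - 3827) + 4553) + 157)/2 = ((4050 + 4553) + 157)/2 = (8603 + 157)/2 = (1/2)*8760 = 4380)
I + y = -29360 + 4380 = -24980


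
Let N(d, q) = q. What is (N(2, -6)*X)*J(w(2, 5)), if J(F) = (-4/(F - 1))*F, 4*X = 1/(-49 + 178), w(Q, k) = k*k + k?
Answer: 60/1247 ≈ 0.048115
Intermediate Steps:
w(Q, k) = k + k² (w(Q, k) = k² + k = k + k²)
X = 1/516 (X = 1/(4*(-49 + 178)) = (¼)/129 = (¼)*(1/129) = 1/516 ≈ 0.0019380)
J(F) = -4*F/(-1 + F) (J(F) = (-4/(-1 + F))*F = -4*F/(-1 + F))
(N(2, -6)*X)*J(w(2, 5)) = (-6*1/516)*(-4*5*(1 + 5)/(-1 + 5*(1 + 5))) = -(-2)*5*6/(43*(-1 + 5*6)) = -(-2)*30/(43*(-1 + 30)) = -(-2)*30/(43*29) = -1/86*(-120/29) = 60/1247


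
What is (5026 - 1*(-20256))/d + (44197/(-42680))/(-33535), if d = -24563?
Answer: -3289488963699/3196034395400 ≈ -1.0292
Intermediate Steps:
(5026 - 1*(-20256))/d + (44197/(-42680))/(-33535) = (5026 - 1*(-20256))/(-24563) + (44197/(-42680))/(-33535) = (5026 + 20256)*(-1/24563) + (44197*(-1/42680))*(-1/33535) = 25282*(-1/24563) - 44197/42680*(-1/33535) = -25282/24563 + 44197/1431273800 = -3289488963699/3196034395400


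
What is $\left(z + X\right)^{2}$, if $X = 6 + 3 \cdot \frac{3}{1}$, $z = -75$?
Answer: $3600$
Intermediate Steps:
$X = 15$ ($X = 6 + 3 \cdot 3 \cdot 1 = 6 + 3 \cdot 3 = 6 + 9 = 15$)
$\left(z + X\right)^{2} = \left(-75 + 15\right)^{2} = \left(-60\right)^{2} = 3600$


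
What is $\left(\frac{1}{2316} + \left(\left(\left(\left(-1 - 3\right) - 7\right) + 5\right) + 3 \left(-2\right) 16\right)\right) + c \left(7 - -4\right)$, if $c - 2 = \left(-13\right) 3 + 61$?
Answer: $\frac{375193}{2316} \approx 162.0$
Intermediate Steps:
$c = 24$ ($c = 2 + \left(\left(-13\right) 3 + 61\right) = 2 + \left(-39 + 61\right) = 2 + 22 = 24$)
$\left(\frac{1}{2316} + \left(\left(\left(\left(-1 - 3\right) - 7\right) + 5\right) + 3 \left(-2\right) 16\right)\right) + c \left(7 - -4\right) = \left(\frac{1}{2316} + \left(\left(\left(\left(-1 - 3\right) - 7\right) + 5\right) + 3 \left(-2\right) 16\right)\right) + 24 \left(7 - -4\right) = \left(\frac{1}{2316} + \left(\left(\left(\left(-1 - 3\right) - 7\right) + 5\right) - 96\right)\right) + 24 \left(7 + 4\right) = \left(\frac{1}{2316} + \left(\left(\left(-4 - 7\right) + 5\right) - 96\right)\right) + 24 \cdot 11 = \left(\frac{1}{2316} + \left(\left(-11 + 5\right) - 96\right)\right) + 264 = \left(\frac{1}{2316} - 102\right) + 264 = - \frac{236231}{2316} + 264 = \frac{375193}{2316}$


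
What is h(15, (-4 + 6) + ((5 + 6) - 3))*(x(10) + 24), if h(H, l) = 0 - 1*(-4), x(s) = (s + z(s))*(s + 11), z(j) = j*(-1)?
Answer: 96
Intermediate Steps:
z(j) = -j
x(s) = 0 (x(s) = (s - s)*(s + 11) = 0*(11 + s) = 0)
h(H, l) = 4 (h(H, l) = 0 + 4 = 4)
h(15, (-4 + 6) + ((5 + 6) - 3))*(x(10) + 24) = 4*(0 + 24) = 4*24 = 96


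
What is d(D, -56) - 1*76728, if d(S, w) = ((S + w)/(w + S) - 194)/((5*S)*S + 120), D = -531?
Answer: -108180725593/1409925 ≈ -76728.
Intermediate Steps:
d(S, w) = -193/(120 + 5*S**2) (d(S, w) = ((S + w)/(S + w) - 194)/(5*S**2 + 120) = (1 - 194)/(120 + 5*S**2) = -193/(120 + 5*S**2))
d(D, -56) - 1*76728 = -193/(120 + 5*(-531)**2) - 1*76728 = -193/(120 + 5*281961) - 76728 = -193/(120 + 1409805) - 76728 = -193/1409925 - 76728 = -108180725593/1409925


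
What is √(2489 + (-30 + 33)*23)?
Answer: √2558 ≈ 50.577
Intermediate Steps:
√(2489 + (-30 + 33)*23) = √(2489 + 3*23) = √(2489 + 69) = √2558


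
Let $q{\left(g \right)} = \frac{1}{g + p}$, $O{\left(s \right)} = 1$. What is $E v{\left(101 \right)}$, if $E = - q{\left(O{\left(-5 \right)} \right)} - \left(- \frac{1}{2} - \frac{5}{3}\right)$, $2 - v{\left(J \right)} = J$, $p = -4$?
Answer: $- \frac{495}{2} \approx -247.5$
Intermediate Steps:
$v{\left(J \right)} = 2 - J$
$q{\left(g \right)} = \frac{1}{-4 + g}$ ($q{\left(g \right)} = \frac{1}{g - 4} = \frac{1}{-4 + g}$)
$E = \frac{5}{2}$ ($E = - \frac{1}{-4 + 1} - \left(- \frac{1}{2} - \frac{5}{3}\right) = - \frac{1}{-3} - - \frac{13}{6} = \left(-1\right) \left(- \frac{1}{3}\right) + \left(\frac{1}{2} + \frac{5}{3}\right) = \frac{1}{3} + \frac{13}{6} = \frac{5}{2} \approx 2.5$)
$E v{\left(101 \right)} = \frac{5 \left(2 - 101\right)}{2} = \frac{5}{2} \left(-99\right) = - \frac{495}{2}$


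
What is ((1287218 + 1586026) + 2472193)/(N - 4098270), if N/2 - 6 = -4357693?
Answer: -5345437/12813644 ≈ -0.41717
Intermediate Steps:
N = -8715374 (N = 12 + 2*(-4357693) = 12 - 8715386 = -8715374)
((1287218 + 1586026) + 2472193)/(N - 4098270) = ((1287218 + 1586026) + 2472193)/(-8715374 - 4098270) = (2873244 + 2472193)/(-12813644) = 5345437*(-1/12813644) = -5345437/12813644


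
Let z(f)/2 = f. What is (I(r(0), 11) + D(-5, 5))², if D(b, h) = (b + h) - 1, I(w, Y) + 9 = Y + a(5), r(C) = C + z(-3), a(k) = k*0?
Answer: 1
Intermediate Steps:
a(k) = 0
z(f) = 2*f
r(C) = -6 + C (r(C) = C + 2*(-3) = C - 6 = -6 + C)
I(w, Y) = -9 + Y (I(w, Y) = -9 + (Y + 0) = -9 + Y)
D(b, h) = -1 + b + h
(I(r(0), 11) + D(-5, 5))² = ((-9 + 11) + (-1 - 5 + 5))² = (2 - 1)² = 1² = 1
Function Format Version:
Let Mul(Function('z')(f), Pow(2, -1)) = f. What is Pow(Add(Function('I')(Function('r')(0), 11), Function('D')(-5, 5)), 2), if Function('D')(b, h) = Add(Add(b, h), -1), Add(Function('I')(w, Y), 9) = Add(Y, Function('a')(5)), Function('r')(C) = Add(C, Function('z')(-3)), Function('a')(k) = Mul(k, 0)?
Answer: 1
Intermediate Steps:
Function('a')(k) = 0
Function('z')(f) = Mul(2, f)
Function('r')(C) = Add(-6, C) (Function('r')(C) = Add(C, Mul(2, -3)) = Add(C, -6) = Add(-6, C))
Function('I')(w, Y) = Add(-9, Y) (Function('I')(w, Y) = Add(-9, Add(Y, 0)) = Add(-9, Y))
Function('D')(b, h) = Add(-1, b, h)
Pow(Add(Function('I')(Function('r')(0), 11), Function('D')(-5, 5)), 2) = Pow(Add(Add(-9, 11), Add(-1, -5, 5)), 2) = Pow(Add(2, -1), 2) = Pow(1, 2) = 1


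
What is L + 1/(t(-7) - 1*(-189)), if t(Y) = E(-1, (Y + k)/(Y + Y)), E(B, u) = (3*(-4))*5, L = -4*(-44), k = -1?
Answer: 22705/129 ≈ 176.01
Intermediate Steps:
L = 176
E(B, u) = -60 (E(B, u) = -12*5 = -60)
t(Y) = -60
L + 1/(t(-7) - 1*(-189)) = 176 + 1/(-60 - 1*(-189)) = 176 + 1/(-60 + 189) = 176 + 1/129 = 22705/129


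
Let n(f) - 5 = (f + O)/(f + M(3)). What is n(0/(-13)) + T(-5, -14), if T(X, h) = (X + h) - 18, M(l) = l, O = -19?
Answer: -115/3 ≈ -38.333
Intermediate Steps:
T(X, h) = -18 + X + h
n(f) = 5 + (-19 + f)/(3 + f) (n(f) = 5 + (f - 19)/(f + 3) = 5 + (-19 + f)/(3 + f))
n(0/(-13)) + T(-5, -14) = 2*(-2 + 3*(0/(-13)))/(3 + 0/(-13)) + (-18 - 5 - 14) = 2*(-2 + 3*(0*(-1/13)))/(3 + 0*(-1/13)) - 37 = 2*(-2 + 3*0)/(3 + 0) - 37 = 2*(-2 + 0)/3 - 37 = 2*(⅓)*(-2) - 37 = -4/3 - 37 = -115/3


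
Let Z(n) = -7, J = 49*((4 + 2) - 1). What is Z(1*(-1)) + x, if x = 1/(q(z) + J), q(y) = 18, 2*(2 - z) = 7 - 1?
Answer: -1840/263 ≈ -6.9962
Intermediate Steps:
z = -1 (z = 2 - (7 - 1)/2 = 2 - ½*6 = 2 - 3 = -1)
J = 245 (J = 49*(6 - 1) = 49*5 = 245)
x = 1/263 (x = 1/(18 + 245) = 1/263 ≈ 0.0038023)
Z(1*(-1)) + x = -7 + 1/263 = -1840/263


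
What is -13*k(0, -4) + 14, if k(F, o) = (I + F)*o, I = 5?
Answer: 274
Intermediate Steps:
k(F, o) = o*(5 + F) (k(F, o) = (5 + F)*o = o*(5 + F))
-13*k(0, -4) + 14 = -(-52)*(5 + 0) + 14 = -(-52)*5 + 14 = -13*(-20) + 14 = 260 + 14 = 274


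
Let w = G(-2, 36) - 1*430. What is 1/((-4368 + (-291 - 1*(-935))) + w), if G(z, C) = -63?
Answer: -1/4217 ≈ -0.00023714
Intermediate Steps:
w = -493 (w = -63 - 1*430 = -63 - 430 = -493)
1/((-4368 + (-291 - 1*(-935))) + w) = 1/((-4368 + (-291 - 1*(-935))) - 493) = 1/((-4368 + (-291 + 935)) - 493) = 1/((-4368 + 644) - 493) = 1/(-3724 - 493) = 1/(-4217) = -1/4217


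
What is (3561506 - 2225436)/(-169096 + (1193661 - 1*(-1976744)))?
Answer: 1336070/3001309 ≈ 0.44516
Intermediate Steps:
(3561506 - 2225436)/(-169096 + (1193661 - 1*(-1976744))) = 1336070/(-169096 + (1193661 + 1976744)) = 1336070/(-169096 + 3170405) = 1336070/3001309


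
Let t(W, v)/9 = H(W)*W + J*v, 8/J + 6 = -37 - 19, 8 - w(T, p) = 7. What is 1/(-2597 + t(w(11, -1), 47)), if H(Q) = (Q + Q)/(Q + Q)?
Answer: -31/81920 ≈ -0.00037842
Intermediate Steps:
w(T, p) = 1 (w(T, p) = 8 - 1*7 = 8 - 7 = 1)
H(Q) = 1 (H(Q) = (2*Q)/((2*Q)) = (2*Q)*(1/(2*Q)) = 1)
J = -4/31 (J = 8/(-6 + (-37 - 19)) = 8/(-6 - 56) = 8/(-62) = 8*(-1/62) = -4/31 ≈ -0.12903)
t(W, v) = 9*W - 36*v/31 (t(W, v) = 9*(1*W - 4*v/31) = 9*(W - 4*v/31) = 9*W - 36*v/31)
1/(-2597 + t(w(11, -1), 47)) = 1/(-2597 + (9*1 - 36/31*47)) = 1/(-2597 + (9 - 1692/31)) = 1/(-2597 - 1413/31) = 1/(-81920/31) = -31/81920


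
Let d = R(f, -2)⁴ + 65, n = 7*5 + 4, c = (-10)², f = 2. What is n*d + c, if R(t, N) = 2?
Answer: 3259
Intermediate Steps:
c = 100
n = 39 (n = 35 + 4 = 39)
d = 81 (d = 2⁴ + 65 = 16 + 65 = 81)
n*d + c = 39*81 + 100 = 3159 + 100 = 3259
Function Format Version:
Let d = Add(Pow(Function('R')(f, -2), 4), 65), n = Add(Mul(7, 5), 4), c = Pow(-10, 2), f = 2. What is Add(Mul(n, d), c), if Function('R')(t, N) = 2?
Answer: 3259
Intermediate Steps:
c = 100
n = 39 (n = Add(35, 4) = 39)
d = 81 (d = Add(Pow(2, 4), 65) = Add(16, 65) = 81)
Add(Mul(n, d), c) = Add(Mul(39, 81), 100) = Add(3159, 100) = 3259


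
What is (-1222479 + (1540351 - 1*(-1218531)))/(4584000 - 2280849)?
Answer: 1536403/2303151 ≈ 0.66709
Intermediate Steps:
(-1222479 + (1540351 - 1*(-1218531)))/(4584000 - 2280849) = (-1222479 + (1540351 + 1218531))/2303151 = (-1222479 + 2758882)*(1/2303151) = 1536403*(1/2303151) = 1536403/2303151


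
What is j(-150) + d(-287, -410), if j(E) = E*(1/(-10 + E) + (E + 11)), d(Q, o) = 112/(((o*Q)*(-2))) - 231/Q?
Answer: 2804142251/134480 ≈ 20852.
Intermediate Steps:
d(Q, o) = -231/Q - 56/(Q*o) (d(Q, o) = 112/(((Q*o)*(-2))) - 231/Q = 112/((-2*Q*o)) - 231/Q = 112*(-1/(2*Q*o)) - 231/Q = -56/(Q*o) - 231/Q = -231/Q - 56/(Q*o))
j(E) = E*(11 + E + 1/(-10 + E)) (j(E) = E*(1/(-10 + E) + (11 + E)) = E*(11 + E + 1/(-10 + E)))
j(-150) + d(-287, -410) = -150*(-109 - 150 + (-150)²)/(-10 - 150) + 7*(-8 - 33*(-410))/(-287*(-410)) = -150*(-109 - 150 + 22500)/(-160) + 7*(-1/287)*(-1/410)*(-8 + 13530) = -150*(-1/160)*22241 + 7*(-1/287)*(-1/410)*13522 = 333615/16 + 6761/8405 = 2804142251/134480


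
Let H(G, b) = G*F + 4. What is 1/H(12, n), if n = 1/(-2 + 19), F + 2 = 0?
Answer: -1/20 ≈ -0.050000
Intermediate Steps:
F = -2 (F = -2 + 0 = -2)
n = 1/17 ≈ 0.058824
H(G, b) = 4 - 2*G (H(G, b) = G*(-2) + 4 = -2*G + 4 = 4 - 2*G)
1/H(12, n) = 1/(4 - 2*12) = 1/(4 - 24) = 1/(-20) = -1/20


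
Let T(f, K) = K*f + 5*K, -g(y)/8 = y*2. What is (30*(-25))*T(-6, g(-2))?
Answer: 24000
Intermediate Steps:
g(y) = -16*y (g(y) = -8*y*2 = -16*y)
T(f, K) = 5*K + K*f
(30*(-25))*T(-6, g(-2)) = (30*(-25))*((-16*(-2))*(5 - 6)) = -24000*(-1) = -750*(-32) = 24000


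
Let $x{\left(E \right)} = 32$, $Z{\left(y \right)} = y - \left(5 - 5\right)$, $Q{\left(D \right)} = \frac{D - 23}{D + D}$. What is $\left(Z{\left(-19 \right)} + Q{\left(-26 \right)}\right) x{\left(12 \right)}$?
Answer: $- \frac{7512}{13} \approx -577.85$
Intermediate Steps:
$Q{\left(D \right)} = \frac{-23 + D}{2 D}$
$Z{\left(y \right)} = y$ ($Z{\left(y \right)} = y - \left(5 - 5\right) = y - 0 = y + 0 = y$)
$\left(Z{\left(-19 \right)} + Q{\left(-26 \right)}\right) x{\left(12 \right)} = \left(-19 + \frac{-23 - 26}{2 \left(-26\right)}\right) 32 = \left(-19 + \frac{1}{2} \left(- \frac{1}{26}\right) \left(-49\right)\right) 32 = \left(-19 + \frac{49}{52}\right) 32 = \left(- \frac{939}{52}\right) 32 = - \frac{7512}{13}$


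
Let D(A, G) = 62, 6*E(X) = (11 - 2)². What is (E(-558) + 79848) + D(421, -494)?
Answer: 159847/2 ≈ 79924.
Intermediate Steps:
E(X) = 27/2 (E(X) = (11 - 2)²/6 = (⅙)*9² = (⅙)*81 = 27/2)
(E(-558) + 79848) + D(421, -494) = (27/2 + 79848) + 62 = 159723/2 + 62 = 159847/2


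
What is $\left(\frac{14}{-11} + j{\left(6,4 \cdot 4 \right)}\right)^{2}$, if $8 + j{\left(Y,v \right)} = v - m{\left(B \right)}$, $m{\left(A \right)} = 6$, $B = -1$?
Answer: $\frac{64}{121} \approx 0.52893$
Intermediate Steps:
$j{\left(Y,v \right)} = -14 + v$ ($j{\left(Y,v \right)} = -8 + \left(v - 6\right) = -8 + \left(-6 + v\right) = -14 + v$)
$\left(\frac{14}{-11} + j{\left(6,4 \cdot 4 \right)}\right)^{2} = \left(\frac{14}{-11} + \left(-14 + 4 \cdot 4\right)\right)^{2} = \left(14 \left(- \frac{1}{11}\right) + \left(-14 + 16\right)\right)^{2} = \left(- \frac{14}{11} + 2\right)^{2} = \left(\frac{8}{11}\right)^{2} = \frac{64}{121}$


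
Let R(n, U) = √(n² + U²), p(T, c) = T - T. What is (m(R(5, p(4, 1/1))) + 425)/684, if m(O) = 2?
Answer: 427/684 ≈ 0.62427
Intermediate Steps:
p(T, c) = 0
R(n, U) = √(U² + n²)
(m(R(5, p(4, 1/1))) + 425)/684 = (2 + 425)/684 = 427*(1/684) = 427/684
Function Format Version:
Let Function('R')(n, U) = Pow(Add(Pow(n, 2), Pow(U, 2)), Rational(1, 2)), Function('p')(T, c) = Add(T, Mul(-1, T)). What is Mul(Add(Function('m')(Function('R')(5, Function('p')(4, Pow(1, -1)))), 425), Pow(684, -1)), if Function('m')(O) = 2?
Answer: Rational(427, 684) ≈ 0.62427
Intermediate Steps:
Function('p')(T, c) = 0
Function('R')(n, U) = Pow(Add(Pow(U, 2), Pow(n, 2)), Rational(1, 2))
Mul(Add(Function('m')(Function('R')(5, Function('p')(4, Pow(1, -1)))), 425), Pow(684, -1)) = Mul(Add(2, 425), Pow(684, -1)) = Mul(427, Rational(1, 684)) = Rational(427, 684)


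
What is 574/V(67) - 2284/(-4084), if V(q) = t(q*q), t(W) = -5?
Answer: -583199/5105 ≈ -114.24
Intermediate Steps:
V(q) = -5
574/V(67) - 2284/(-4084) = 574/(-5) - 2284/(-4084) = 574*(-⅕) - 2284*(-1/4084) = -574/5 + 571/1021 = -583199/5105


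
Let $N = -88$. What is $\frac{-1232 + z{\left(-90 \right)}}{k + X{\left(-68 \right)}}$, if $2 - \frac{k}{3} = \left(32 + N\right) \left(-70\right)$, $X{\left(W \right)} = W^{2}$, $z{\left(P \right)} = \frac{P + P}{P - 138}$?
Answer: $\frac{23393}{135470} \approx 0.17268$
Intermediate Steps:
$z{\left(P \right)} = \frac{2 P}{-138 + P}$
$k = -11754$ ($k = 6 - 3 \left(32 - 88\right) \left(-70\right) = 6 - 3 \left(\left(-56\right) \left(-70\right)\right) = 6 - 11760 = -11754$)
$\frac{-1232 + z{\left(-90 \right)}}{k + X{\left(-68 \right)}} = \frac{-1232 + 2 \left(-90\right) \frac{1}{-138 - 90}}{-11754 + \left(-68\right)^{2}} = \frac{-1232 + 2 \left(-90\right) \frac{1}{-228}}{-11754 + 4624} = \frac{-1232 + 2 \left(-90\right) \left(- \frac{1}{228}\right)}{-7130} = \left(-1232 + \frac{15}{19}\right) \left(- \frac{1}{7130}\right) = \left(- \frac{23393}{19}\right) \left(- \frac{1}{7130}\right) = \frac{23393}{135470}$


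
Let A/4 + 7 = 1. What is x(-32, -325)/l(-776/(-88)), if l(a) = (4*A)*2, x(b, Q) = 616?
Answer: -77/24 ≈ -3.2083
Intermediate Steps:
A = -24 (A = -28 + 4*1 = -28 + 4 = -24)
l(a) = -192 (l(a) = (4*(-24))*2 = -96*2 = -192)
x(-32, -325)/l(-776/(-88)) = 616/(-192) = 616*(-1/192) = -77/24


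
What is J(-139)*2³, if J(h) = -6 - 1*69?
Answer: -600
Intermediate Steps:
J(h) = -75 (J(h) = -6 - 69 = -75)
J(-139)*2³ = -75*2³ = -75*8 = -600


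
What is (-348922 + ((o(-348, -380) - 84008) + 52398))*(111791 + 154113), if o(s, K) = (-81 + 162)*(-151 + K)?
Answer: -112621777872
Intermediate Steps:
o(s, K) = -12231 + 81*K (o(s, K) = 81*(-151 + K) = -12231 + 81*K)
(-348922 + ((o(-348, -380) - 84008) + 52398))*(111791 + 154113) = (-348922 + (((-12231 + 81*(-380)) - 84008) + 52398))*(111791 + 154113) = (-348922 + (((-12231 - 30780) - 84008) + 52398))*265904 = (-348922 + ((-43011 - 84008) + 52398))*265904 = (-348922 + (-127019 + 52398))*265904 = (-348922 - 74621)*265904 = -423543*265904 = -112621777872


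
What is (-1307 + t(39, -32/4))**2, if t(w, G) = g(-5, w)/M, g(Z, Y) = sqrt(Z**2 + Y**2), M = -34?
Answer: (44438 + sqrt(1546))**2/1156 ≈ 1.7113e+6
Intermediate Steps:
g(Z, Y) = sqrt(Y**2 + Z**2)
t(w, G) = -sqrt(25 + w**2)/34 (t(w, G) = sqrt(w**2 + (-5)**2)/(-34) = sqrt(w**2 + 25)*(-1/34) = sqrt(25 + w**2)*(-1/34) = -sqrt(25 + w**2)/34)
(-1307 + t(39, -32/4))**2 = (-1307 - sqrt(25 + 39**2)/34)**2 = (-1307 - sqrt(25 + 1521)/34)**2 = (-1307 - sqrt(1546)/34)**2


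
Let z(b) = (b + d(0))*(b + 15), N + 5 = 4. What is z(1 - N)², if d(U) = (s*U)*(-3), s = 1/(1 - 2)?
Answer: 1156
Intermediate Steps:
N = -1 (N = -5 + 4 = -1)
s = -1 (s = 1/(-1) = -1)
d(U) = 3*U (d(U) = -U*(-3) = 3*U)
z(b) = b*(15 + b) (z(b) = (b + 3*0)*(b + 15) = (b + 0)*(15 + b) = b*(15 + b))
z(1 - N)² = ((1 - 1*(-1))*(15 + (1 - 1*(-1))))² = ((1 + 1)*(15 + (1 + 1)))² = (2*(15 + 2))² = (2*17)² = 34² = 1156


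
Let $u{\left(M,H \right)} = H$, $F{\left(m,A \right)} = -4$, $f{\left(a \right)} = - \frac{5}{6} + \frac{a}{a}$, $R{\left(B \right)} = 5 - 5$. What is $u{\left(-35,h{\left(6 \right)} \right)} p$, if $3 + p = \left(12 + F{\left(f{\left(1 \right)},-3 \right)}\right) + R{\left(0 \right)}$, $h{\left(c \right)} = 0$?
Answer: $0$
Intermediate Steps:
$R{\left(B \right)} = 0$
$f{\left(a \right)} = \frac{1}{6}$ ($f{\left(a \right)} = \left(-5\right) \frac{1}{6} + 1 = - \frac{5}{6} + 1 = \frac{1}{6}$)
$p = 5$ ($p = -3 + \left(\left(12 - 4\right) + 0\right) = -3 + \left(8 + 0\right) = -3 + 8 = 5$)
$u{\left(-35,h{\left(6 \right)} \right)} p = 0 \cdot 5 = 0$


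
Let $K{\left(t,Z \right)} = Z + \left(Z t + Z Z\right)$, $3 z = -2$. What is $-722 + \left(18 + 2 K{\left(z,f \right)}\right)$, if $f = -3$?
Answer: $-688$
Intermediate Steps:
$z = - \frac{2}{3}$ ($z = \frac{1}{3} \left(-2\right) = - \frac{2}{3} \approx -0.66667$)
$K{\left(t,Z \right)} = Z + Z^{2} + Z t$ ($K{\left(t,Z \right)} = Z + \left(Z t + Z^{2}\right) = Z + \left(Z^{2} + Z t\right) = Z + Z^{2} + Z t$)
$-722 + \left(18 + 2 K{\left(z,f \right)}\right) = -722 + \left(18 + 2 \left(- 3 \left(1 - 3 - \frac{2}{3}\right)\right)\right) = -722 + \left(18 + 2 \left(\left(-3\right) \left(- \frac{8}{3}\right)\right)\right) = -722 + \left(18 + 2 \cdot 8\right) = -722 + \left(18 + 16\right) = -722 + 34 = -688$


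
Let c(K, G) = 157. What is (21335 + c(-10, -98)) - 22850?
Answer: -1358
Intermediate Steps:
(21335 + c(-10, -98)) - 22850 = (21335 + 157) - 22850 = 21492 - 22850 = -1358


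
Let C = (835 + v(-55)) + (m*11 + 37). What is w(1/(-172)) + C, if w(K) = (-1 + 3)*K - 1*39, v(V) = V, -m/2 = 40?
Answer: -8773/86 ≈ -102.01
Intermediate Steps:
m = -80 (m = -2*40 = -80)
w(K) = -39 + 2*K (w(K) = 2*K - 39 = -39 + 2*K)
C = -63 (C = (835 - 55) + (-80*11 + 37) = 780 + (-880 + 37) = 780 - 843 = -63)
w(1/(-172)) + C = (-39 + 2/(-172)) - 63 = (-39 + 2*(-1/172)) - 63 = (-39 - 1/86) - 63 = -3355/86 - 63 = -8773/86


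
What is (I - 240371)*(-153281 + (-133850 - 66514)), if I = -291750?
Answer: 188181931045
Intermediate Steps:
(I - 240371)*(-153281 + (-133850 - 66514)) = (-291750 - 240371)*(-153281 + (-133850 - 66514)) = -532121*(-153281 - 200364) = -532121*(-353645) = 188181931045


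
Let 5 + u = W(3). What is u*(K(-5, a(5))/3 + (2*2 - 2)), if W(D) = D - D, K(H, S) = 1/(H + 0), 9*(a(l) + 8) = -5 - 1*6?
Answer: -29/3 ≈ -9.6667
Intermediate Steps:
a(l) = -83/9 (a(l) = -8 + (-5 - 1*6)/9 = -8 + (-5 - 6)/9 = -8 + (⅑)*(-11) = -8 - 11/9 = -83/9)
K(H, S) = 1/H
W(D) = 0
u = -5 (u = -5 + 0 = -5)
u*(K(-5, a(5))/3 + (2*2 - 2)) = -5*(1/(-5*3) + (2*2 - 2)) = -5*(-⅕*⅓ + (4 - 2)) = -5*(-1/15 + 2) = -5*29/15 = -29/3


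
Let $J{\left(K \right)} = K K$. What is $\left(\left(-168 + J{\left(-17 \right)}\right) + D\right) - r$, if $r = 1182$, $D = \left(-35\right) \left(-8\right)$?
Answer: $-781$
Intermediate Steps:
$D = 280$
$J{\left(K \right)} = K^{2}$
$\left(\left(-168 + J{\left(-17 \right)}\right) + D\right) - r = \left(\left(-168 + \left(-17\right)^{2}\right) + 280\right) - 1182 = \left(\left(-168 + 289\right) + 280\right) - 1182 = \left(121 + 280\right) - 1182 = 401 - 1182 = -781$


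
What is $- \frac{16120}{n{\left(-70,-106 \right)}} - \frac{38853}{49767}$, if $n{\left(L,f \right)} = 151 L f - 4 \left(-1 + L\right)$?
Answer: $- \frac{142131271}{178763064} \approx -0.79508$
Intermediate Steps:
$n{\left(L,f \right)} = 4 - 4 L + 151 L f$ ($n{\left(L,f \right)} = 151 L f - \left(-4 + 4 L\right) = 4 - 4 L + 151 L f$)
$- \frac{16120}{n{\left(-70,-106 \right)}} - \frac{38853}{49767} = - \frac{16120}{4 - -280 + 151 \left(-70\right) \left(-106\right)} - \frac{38853}{49767} = - \frac{16120}{4 + 280 + 1120420} - \frac{12951}{16589} = - \frac{16120}{1120704} - \frac{12951}{16589} = \left(-16120\right) \frac{1}{1120704} - \frac{12951}{16589} = - \frac{155}{10776} - \frac{12951}{16589} = - \frac{142131271}{178763064}$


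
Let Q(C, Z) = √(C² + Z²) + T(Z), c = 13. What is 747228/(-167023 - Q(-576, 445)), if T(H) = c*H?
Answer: -43042325408/9954025021 + 249076*√529801/9954025021 ≈ -4.3059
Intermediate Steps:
T(H) = 13*H
Q(C, Z) = √(C² + Z²) + 13*Z
747228/(-167023 - Q(-576, 445)) = 747228/(-167023 - (√((-576)² + 445²) + 13*445)) = 747228/(-167023 - (√(331776 + 198025) + 5785)) = 747228/(-167023 - (√529801 + 5785)) = 747228/(-167023 - (5785 + √529801)) = 747228/(-167023 + (-5785 - √529801)) = 747228/(-172808 - √529801)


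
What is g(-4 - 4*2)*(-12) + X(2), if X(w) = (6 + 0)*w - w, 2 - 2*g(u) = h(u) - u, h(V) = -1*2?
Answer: 58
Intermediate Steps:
h(V) = -2
g(u) = 2 + u/2 (g(u) = 1 - (-2 - u)/2 = 1 + (1 + u/2) = 2 + u/2)
X(w) = 5*w (X(w) = 6*w - w = 5*w)
g(-4 - 4*2)*(-12) + X(2) = (2 + (-4 - 4*2)/2)*(-12) + 5*2 = (2 + (-4 - 8)/2)*(-12) + 10 = (2 + (½)*(-12))*(-12) + 10 = (2 - 6)*(-12) + 10 = -4*(-12) + 10 = 48 + 10 = 58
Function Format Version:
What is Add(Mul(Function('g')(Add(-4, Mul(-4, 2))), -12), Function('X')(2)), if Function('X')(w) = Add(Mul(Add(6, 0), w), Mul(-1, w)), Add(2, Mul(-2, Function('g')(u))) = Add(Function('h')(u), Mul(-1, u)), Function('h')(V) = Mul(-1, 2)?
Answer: 58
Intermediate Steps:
Function('h')(V) = -2
Function('g')(u) = Add(2, Mul(Rational(1, 2), u)) (Function('g')(u) = Add(1, Mul(Rational(-1, 2), Add(-2, Mul(-1, u)))) = Add(1, Add(1, Mul(Rational(1, 2), u))) = Add(2, Mul(Rational(1, 2), u)))
Function('X')(w) = Mul(5, w) (Function('X')(w) = Add(Mul(6, w), Mul(-1, w)) = Mul(5, w))
Add(Mul(Function('g')(Add(-4, Mul(-4, 2))), -12), Function('X')(2)) = Add(Mul(Add(2, Mul(Rational(1, 2), Add(-4, Mul(-4, 2)))), -12), Mul(5, 2)) = Add(Mul(Add(2, Mul(Rational(1, 2), Add(-4, -8))), -12), 10) = Add(Mul(Add(2, Mul(Rational(1, 2), -12)), -12), 10) = Add(Mul(Add(2, -6), -12), 10) = Add(Mul(-4, -12), 10) = Add(48, 10) = 58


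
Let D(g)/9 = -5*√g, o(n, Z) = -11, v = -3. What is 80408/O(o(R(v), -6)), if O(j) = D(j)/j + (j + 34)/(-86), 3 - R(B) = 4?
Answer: -1749517264/14982719 - 26761390560*I*√11/14982719 ≈ -116.77 - 5924.0*I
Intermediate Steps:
R(B) = -1 (R(B) = 3 - 1*4 = 3 - 4 = -1)
D(g) = -45*√g (D(g) = 9*(-5*√g) = -45*√g)
O(j) = -17/43 - 45/√j - j/86 (O(j) = (-45*√j)/j + (j + 34)/(-86) = -45/√j + (34 + j)*(-1/86) = -45/√j + (-17/43 - j/86) = -17/43 - 45/√j - j/86)
80408/O(o(R(v), -6)) = 80408/(-17/43 - (-45)*I*√11/11 - 1/86*(-11)) = 80408/(-17/43 - (-45)*I*√11/11 + 11/86) = 80408/(-17/43 + 45*I*√11/11 + 11/86) = 80408/(-23/86 + 45*I*√11/11)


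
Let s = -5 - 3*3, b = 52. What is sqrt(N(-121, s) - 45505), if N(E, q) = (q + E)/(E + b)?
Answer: I*sqrt(24071110)/23 ≈ 213.31*I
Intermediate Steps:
s = -14 (s = -5 - 9 = -14)
N(E, q) = (E + q)/(52 + E) (N(E, q) = (q + E)/(E + 52) = (E + q)/(52 + E))
sqrt(N(-121, s) - 45505) = sqrt((-121 - 14)/(52 - 121) - 45505) = sqrt(-135/(-69) - 45505) = sqrt(-1/69*(-135) - 45505) = sqrt(45/23 - 45505) = sqrt(-1046570/23) = I*sqrt(24071110)/23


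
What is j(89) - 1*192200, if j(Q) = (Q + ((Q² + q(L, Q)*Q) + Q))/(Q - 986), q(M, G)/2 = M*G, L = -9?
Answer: -172268921/897 ≈ -1.9205e+5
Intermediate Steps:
q(M, G) = 2*G*M (q(M, G) = 2*(M*G) = 2*(G*M) = 2*G*M)
j(Q) = (-17*Q² + 2*Q)/(-986 + Q) (j(Q) = (Q + ((Q² + (2*Q*(-9))*Q) + Q))/(Q - 986) = (Q + ((Q² + (-18*Q)*Q) + Q))/(-986 + Q) = (Q + ((Q² - 18*Q²) + Q))/(-986 + Q) = (Q + (-17*Q² + Q))/(-986 + Q) = (Q + (Q - 17*Q²))/(-986 + Q) = (-17*Q² + 2*Q)/(-986 + Q))
j(89) - 1*192200 = 89*(2 - 17*89)/(-986 + 89) - 1*192200 = 89*(2 - 1513)/(-897) - 192200 = 89*(-1/897)*(-1511) - 192200 = 134479/897 - 192200 = -172268921/897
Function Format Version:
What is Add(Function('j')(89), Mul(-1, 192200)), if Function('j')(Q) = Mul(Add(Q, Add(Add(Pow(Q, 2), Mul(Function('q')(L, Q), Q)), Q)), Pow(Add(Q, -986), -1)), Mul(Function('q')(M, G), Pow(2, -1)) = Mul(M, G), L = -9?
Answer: Rational(-172268921, 897) ≈ -1.9205e+5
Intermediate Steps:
Function('q')(M, G) = Mul(2, G, M) (Function('q')(M, G) = Mul(2, Mul(M, G)) = Mul(2, Mul(G, M)) = Mul(2, G, M))
Function('j')(Q) = Mul(Pow(Add(-986, Q), -1), Add(Mul(-17, Pow(Q, 2)), Mul(2, Q))) (Function('j')(Q) = Mul(Add(Q, Add(Add(Pow(Q, 2), Mul(Mul(2, Q, -9), Q)), Q)), Pow(Add(Q, -986), -1)) = Mul(Add(Q, Add(Add(Pow(Q, 2), Mul(Mul(-18, Q), Q)), Q)), Pow(Add(-986, Q), -1)) = Mul(Add(Q, Add(Add(Pow(Q, 2), Mul(-18, Pow(Q, 2))), Q)), Pow(Add(-986, Q), -1)) = Mul(Add(Q, Add(Mul(-17, Pow(Q, 2)), Q)), Pow(Add(-986, Q), -1)) = Mul(Add(Q, Add(Q, Mul(-17, Pow(Q, 2)))), Pow(Add(-986, Q), -1)) = Mul(Add(Mul(-17, Pow(Q, 2)), Mul(2, Q)), Pow(Add(-986, Q), -1)) = Mul(Pow(Add(-986, Q), -1), Add(Mul(-17, Pow(Q, 2)), Mul(2, Q))))
Add(Function('j')(89), Mul(-1, 192200)) = Add(Mul(89, Pow(Add(-986, 89), -1), Add(2, Mul(-17, 89))), Mul(-1, 192200)) = Add(Mul(89, Pow(-897, -1), Add(2, -1513)), -192200) = Add(Mul(89, Rational(-1, 897), -1511), -192200) = Add(Rational(134479, 897), -192200) = Rational(-172268921, 897)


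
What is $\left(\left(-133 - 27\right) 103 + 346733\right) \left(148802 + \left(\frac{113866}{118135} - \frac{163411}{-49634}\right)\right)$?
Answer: $\frac{288154777099453949377}{5863512590} \approx 4.9144 \cdot 10^{10}$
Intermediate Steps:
$\left(\left(-133 - 27\right) 103 + 346733\right) \left(148802 + \left(\frac{113866}{118135} - \frac{163411}{-49634}\right)\right) = \left(\left(-160\right) 103 + 346733\right) \left(148802 + \left(113866 \cdot \frac{1}{118135} - - \frac{163411}{49634}\right)\right) = \left(-16480 + 346733\right) \left(148802 + \left(\frac{113866}{118135} + \frac{163411}{49634}\right)\right) = 330253 \left(148802 + \frac{24956183529}{5863512590}\right) = 330253 \cdot \frac{872527356600709}{5863512590} = \frac{288154777099453949377}{5863512590}$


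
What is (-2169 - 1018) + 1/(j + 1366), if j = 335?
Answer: -5421086/1701 ≈ -3187.0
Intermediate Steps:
(-2169 - 1018) + 1/(j + 1366) = (-2169 - 1018) + 1/(335 + 1366) = -3187 + 1/1701 = -5421086/1701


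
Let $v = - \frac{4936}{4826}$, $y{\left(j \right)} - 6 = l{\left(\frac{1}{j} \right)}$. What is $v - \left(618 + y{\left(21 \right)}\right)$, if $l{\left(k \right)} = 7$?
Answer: $- \frac{1525071}{2413} \approx -632.02$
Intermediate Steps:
$y{\left(j \right)} = 13$ ($y{\left(j \right)} = 6 + 7 = 13$)
$v = - \frac{2468}{2413}$ ($v = \left(-4936\right) \frac{1}{4826} = - \frac{2468}{2413} \approx -1.0228$)
$v - \left(618 + y{\left(21 \right)}\right) = - \frac{2468}{2413} - 631 = - \frac{1525071}{2413}$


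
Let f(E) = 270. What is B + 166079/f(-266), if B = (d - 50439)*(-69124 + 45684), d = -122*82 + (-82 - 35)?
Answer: 383272294079/270 ≈ 1.4195e+9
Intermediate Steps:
d = -10121 (d = -10004 - 117 = -10121)
B = 1419526400 (B = (-10121 - 50439)*(-69124 + 45684) = -60560*(-23440) = 1419526400)
B + 166079/f(-266) = 1419526400 + 166079/270 = 383272294079/270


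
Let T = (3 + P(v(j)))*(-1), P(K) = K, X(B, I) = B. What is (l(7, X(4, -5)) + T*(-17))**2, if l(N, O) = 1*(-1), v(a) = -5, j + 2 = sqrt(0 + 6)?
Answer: 1225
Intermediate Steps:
j = -2 + sqrt(6) (j = -2 + sqrt(0 + 6) = -2 + sqrt(6) ≈ 0.44949)
l(N, O) = -1
T = 2 (T = (3 - 5)*(-1) = -2*(-1) = 2)
(l(7, X(4, -5)) + T*(-17))**2 = (-1 + 2*(-17))**2 = (-1 - 34)**2 = (-35)**2 = 1225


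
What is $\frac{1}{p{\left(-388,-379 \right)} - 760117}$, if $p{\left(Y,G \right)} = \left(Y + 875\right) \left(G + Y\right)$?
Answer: $- \frac{1}{1133646} \approx -8.8211 \cdot 10^{-7}$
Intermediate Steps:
$p{\left(Y,G \right)} = \left(875 + Y\right) \left(G + Y\right)$
$\frac{1}{p{\left(-388,-379 \right)} - 760117} = \frac{1}{\left(\left(-388\right)^{2} + 875 \left(-379\right) + 875 \left(-388\right) - -147052\right) - 760117} = \frac{1}{\left(150544 - 331625 - 339500 + 147052\right) - 760117} = \frac{1}{-373529 - 760117} = \frac{1}{-1133646} = - \frac{1}{1133646}$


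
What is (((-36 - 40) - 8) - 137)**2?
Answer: 48841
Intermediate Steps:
(((-36 - 40) - 8) - 137)**2 = ((-76 - 8) - 137)**2 = (-84 - 137)**2 = (-221)**2 = 48841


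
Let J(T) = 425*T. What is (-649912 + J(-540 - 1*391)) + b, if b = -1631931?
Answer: -2677518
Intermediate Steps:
(-649912 + J(-540 - 1*391)) + b = (-649912 + 425*(-540 - 1*391)) - 1631931 = (-649912 + 425*(-540 - 391)) - 1631931 = (-649912 + 425*(-931)) - 1631931 = (-649912 - 395675) - 1631931 = -1045587 - 1631931 = -2677518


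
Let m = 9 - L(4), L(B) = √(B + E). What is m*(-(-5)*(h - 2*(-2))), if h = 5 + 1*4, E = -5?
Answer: 585 - 65*I ≈ 585.0 - 65.0*I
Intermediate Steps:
h = 9 (h = 5 + 4 = 9)
L(B) = √(-5 + B) (L(B) = √(B - 5) = √(-5 + B))
m = 9 - I (m = 9 - √(-5 + 4) = 9 - √(-1) = 9 - I ≈ 9.0 - 1.0*I)
m*(-(-5)*(h - 2*(-2))) = (9 - I)*(-(-5)*(9 - 2*(-2))) = (9 - I)*(-(-5)*(9 + 4)) = (9 - I)*(-(-5)*13) = (9 - I)*(-1*(-65)) = (9 - I)*65 = 585 - 65*I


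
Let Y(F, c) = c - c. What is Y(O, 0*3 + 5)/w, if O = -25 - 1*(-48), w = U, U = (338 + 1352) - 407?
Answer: 0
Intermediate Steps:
U = 1283 (U = 1690 - 407 = 1283)
w = 1283
O = 23 (O = -25 + 48 = 23)
Y(F, c) = 0
Y(O, 0*3 + 5)/w = 0/1283 = 0*(1/1283) = 0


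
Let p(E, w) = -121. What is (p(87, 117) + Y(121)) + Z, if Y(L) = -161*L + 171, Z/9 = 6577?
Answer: 39762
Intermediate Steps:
Z = 59193 (Z = 9*6577 = 59193)
Y(L) = 171 - 161*L
(p(87, 117) + Y(121)) + Z = (-121 + (171 - 161*121)) + 59193 = (-121 + (171 - 19481)) + 59193 = (-121 - 19310) + 59193 = -19431 + 59193 = 39762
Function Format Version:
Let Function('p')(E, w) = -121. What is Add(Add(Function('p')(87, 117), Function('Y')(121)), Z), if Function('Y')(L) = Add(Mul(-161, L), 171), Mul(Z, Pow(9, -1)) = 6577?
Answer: 39762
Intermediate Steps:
Z = 59193 (Z = Mul(9, 6577) = 59193)
Function('Y')(L) = Add(171, Mul(-161, L))
Add(Add(Function('p')(87, 117), Function('Y')(121)), Z) = Add(Add(-121, Add(171, Mul(-161, 121))), 59193) = Add(Add(-121, Add(171, -19481)), 59193) = Add(Add(-121, -19310), 59193) = Add(-19431, 59193) = 39762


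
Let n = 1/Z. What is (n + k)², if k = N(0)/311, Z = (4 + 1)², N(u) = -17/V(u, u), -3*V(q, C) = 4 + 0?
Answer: 6345361/967210000 ≈ 0.0065605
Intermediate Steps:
V(q, C) = -4/3 (V(q, C) = -(4 + 0)/3 = -⅓*4 = -4/3)
N(u) = 51/4 (N(u) = -17/(-4/3) = -17*(-¾) = 51/4)
Z = 25 (Z = 5² = 25)
k = 51/1244 (k = (51/4)/311 = (51/4)*(1/311) = 51/1244 ≈ 0.040997)
n = 1/25 ≈ 0.040000
(n + k)² = (1/25 + 51/1244)² = (2519/31100)² = 6345361/967210000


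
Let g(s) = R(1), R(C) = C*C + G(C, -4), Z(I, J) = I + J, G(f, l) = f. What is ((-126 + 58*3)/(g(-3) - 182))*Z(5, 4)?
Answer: -12/5 ≈ -2.4000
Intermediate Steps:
R(C) = C + C**2 (R(C) = C*C + C = C**2 + C = C + C**2)
g(s) = 2 (g(s) = 1*(1 + 1) = 1*2 = 2)
((-126 + 58*3)/(g(-3) - 182))*Z(5, 4) = ((-126 + 58*3)/(2 - 182))*(5 + 4) = ((-126 + 174)/(-180))*9 = (48*(-1/180))*9 = -4/15*9 = -12/5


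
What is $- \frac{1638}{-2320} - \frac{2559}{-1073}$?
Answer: $\frac{132663}{42920} \approx 3.0909$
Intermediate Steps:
$- \frac{1638}{-2320} - \frac{2559}{-1073} = \left(-1638\right) \left(- \frac{1}{2320}\right) - - \frac{2559}{1073} = \frac{819}{1160} + \frac{2559}{1073} = \frac{132663}{42920}$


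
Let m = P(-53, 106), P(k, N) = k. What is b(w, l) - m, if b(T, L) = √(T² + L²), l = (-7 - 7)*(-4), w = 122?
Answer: 53 + 2*√4505 ≈ 187.24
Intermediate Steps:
m = -53
l = 56 (l = -14*(-4) = 56)
b(T, L) = √(L² + T²)
b(w, l) - m = √(56² + 122²) - 1*(-53) = √(3136 + 14884) + 53 = √18020 + 53 = 2*√4505 + 53 = 53 + 2*√4505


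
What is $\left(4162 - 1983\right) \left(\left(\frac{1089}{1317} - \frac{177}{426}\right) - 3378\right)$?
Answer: $- \frac{458793067301}{62338} \approx -7.3598 \cdot 10^{6}$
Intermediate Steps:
$\left(4162 - 1983\right) \left(\left(\frac{1089}{1317} - \frac{177}{426}\right) - 3378\right) = 2179 \left(\left(1089 \cdot \frac{1}{1317} - \frac{59}{142}\right) - 3378\right) = 2179 \left(\left(\frac{363}{439} - \frac{59}{142}\right) - 3378\right) = 2179 \left(\frac{25645}{62338} - 3378\right) = 2179 \left(- \frac{210552119}{62338}\right) = - \frac{458793067301}{62338}$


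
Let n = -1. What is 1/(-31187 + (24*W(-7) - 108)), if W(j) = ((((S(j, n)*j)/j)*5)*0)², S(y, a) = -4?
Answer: -1/31295 ≈ -3.1954e-5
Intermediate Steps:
W(j) = 0 (W(j) = ((((-4*j)/j)*5)*0)² = (-4*5*0)² = (-20*0)² = 0² = 0)
1/(-31187 + (24*W(-7) - 108)) = 1/(-31187 + (24*0 - 108)) = 1/(-31187 + (0 - 108)) = 1/(-31187 - 108) = 1/(-31295) = -1/31295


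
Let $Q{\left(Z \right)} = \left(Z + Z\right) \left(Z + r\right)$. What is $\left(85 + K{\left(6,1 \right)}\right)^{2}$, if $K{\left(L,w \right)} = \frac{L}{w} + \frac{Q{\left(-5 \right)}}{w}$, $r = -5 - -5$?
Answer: $19881$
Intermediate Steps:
$r = 0$ ($r = -5 + 5 = 0$)
$Q{\left(Z \right)} = 2 Z^{2}$ ($Q{\left(Z \right)} = \left(Z + Z\right) \left(Z + 0\right) = 2 Z Z = 2 Z^{2}$)
$K{\left(L,w \right)} = \frac{50}{w} + \frac{L}{w}$ ($K{\left(L,w \right)} = \frac{L}{w} + \frac{2 \left(-5\right)^{2}}{w} = \frac{L}{w} + \frac{2 \cdot 25}{w} = \frac{L}{w} + \frac{50}{w} = \frac{50}{w} + \frac{L}{w}$)
$\left(85 + K{\left(6,1 \right)}\right)^{2} = \left(85 + \frac{50 + 6}{1}\right)^{2} = \left(85 + 1 \cdot 56\right)^{2} = \left(85 + 56\right)^{2} = 141^{2} = 19881$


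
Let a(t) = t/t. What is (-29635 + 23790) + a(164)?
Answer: -5844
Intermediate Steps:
a(t) = 1
(-29635 + 23790) + a(164) = (-29635 + 23790) + 1 = -5845 + 1 = -5844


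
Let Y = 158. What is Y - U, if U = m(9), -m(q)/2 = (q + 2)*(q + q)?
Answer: 554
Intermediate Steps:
m(q) = -4*q*(2 + q) (m(q) = -2*(q + 2)*(q + q) = -2*(2 + q)*2*q = -4*q*(2 + q))
U = -396 (U = -4*9*(2 + 9) = -4*9*11 = -396)
Y - U = 158 - 1*(-396) = 158 + 396 = 554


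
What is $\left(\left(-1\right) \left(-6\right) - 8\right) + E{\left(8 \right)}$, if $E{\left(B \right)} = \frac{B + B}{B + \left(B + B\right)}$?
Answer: $- \frac{4}{3} \approx -1.3333$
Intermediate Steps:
$E{\left(B \right)} = \frac{2}{3}$ ($E{\left(B \right)} = \frac{2 B}{B + 2 B} = \frac{2 B}{3 B} = 2 B \frac{1}{3 B} = \frac{2}{3}$)
$\left(\left(-1\right) \left(-6\right) - 8\right) + E{\left(8 \right)} = \left(\left(-1\right) \left(-6\right) - 8\right) + \frac{2}{3} = \left(6 - 8\right) + \frac{2}{3} = -2 + \frac{2}{3} = - \frac{4}{3}$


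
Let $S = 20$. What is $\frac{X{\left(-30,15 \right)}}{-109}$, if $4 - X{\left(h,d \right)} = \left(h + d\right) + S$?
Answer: $\frac{1}{109} \approx 0.0091743$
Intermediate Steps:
$X{\left(h,d \right)} = -16 - d - h$ ($X{\left(h,d \right)} = 4 - \left(\left(h + d\right) + 20\right) = 4 - \left(\left(d + h\right) + 20\right) = 4 - \left(20 + d + h\right) = -16 - d - h$)
$\frac{X{\left(-30,15 \right)}}{-109} = \frac{-16 - 15 - -30}{-109} = \left(-16 - 15 + 30\right) \left(- \frac{1}{109}\right) = \left(-1\right) \left(- \frac{1}{109}\right) = \frac{1}{109}$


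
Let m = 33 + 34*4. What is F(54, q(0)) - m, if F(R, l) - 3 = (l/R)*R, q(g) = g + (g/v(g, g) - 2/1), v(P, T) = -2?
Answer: -168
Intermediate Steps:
q(g) = -2 + g/2 (q(g) = g + (g/(-2) - 2/1) = g + (g*(-1/2) - 2*1) = g + (-g/2 - 2) = g + (-2 - g/2) = -2 + g/2)
m = 169 (m = 33 + 136 = 169)
F(R, l) = 3 + l (F(R, l) = 3 + (l/R)*R = 3 + l)
F(54, q(0)) - m = (3 + (-2 + (1/2)*0)) - 1*169 = (3 + (-2 + 0)) - 169 = (3 - 2) - 169 = 1 - 169 = -168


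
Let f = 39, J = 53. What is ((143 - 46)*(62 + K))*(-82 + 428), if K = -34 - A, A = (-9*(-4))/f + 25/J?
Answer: 615225022/689 ≈ 8.9292e+5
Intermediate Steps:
A = 961/689 (A = -9*(-4)/39 + 25/53 = 36*(1/39) + 25*(1/53) = 12/13 + 25/53 = 961/689 ≈ 1.3948)
K = -24387/689 (K = -34 - 1*961/689 = -34 - 961/689 = -24387/689 ≈ -35.395)
((143 - 46)*(62 + K))*(-82 + 428) = ((143 - 46)*(62 - 24387/689))*(-82 + 428) = (97*(18331/689))*346 = (1778107/689)*346 = 615225022/689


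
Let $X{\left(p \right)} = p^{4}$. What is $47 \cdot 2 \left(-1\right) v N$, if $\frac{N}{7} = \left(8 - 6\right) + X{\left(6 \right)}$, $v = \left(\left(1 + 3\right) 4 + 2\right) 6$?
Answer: $-92241072$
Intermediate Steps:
$v = 108$ ($v = \left(4 \cdot 4 + 2\right) 6 = \left(16 + 2\right) 6 = 18 \cdot 6 = 108$)
$N = 9086$ ($N = 7 \left(\left(8 - 6\right) + 6^{4}\right) = 7 \left(2 + 1296\right) = 7 \cdot 1298 = 9086$)
$47 \cdot 2 \left(-1\right) v N = 47 \cdot 2 \left(-1\right) 108 \cdot 9086 = 47 \left(\left(-2\right) 108\right) 9086 = 47 \left(-216\right) 9086 = \left(-10152\right) 9086 = -92241072$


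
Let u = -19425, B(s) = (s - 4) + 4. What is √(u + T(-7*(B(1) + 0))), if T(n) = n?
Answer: 2*I*√4858 ≈ 139.4*I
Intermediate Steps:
B(s) = s (B(s) = (-4 + s) + 4 = s)
√(u + T(-7*(B(1) + 0))) = √(-19425 - 7*(1 + 0)) = √(-19425 - 7*1) = √(-19425 - 7) = √(-19432) = 2*I*√4858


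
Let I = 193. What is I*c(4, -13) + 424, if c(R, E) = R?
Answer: 1196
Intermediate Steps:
I*c(4, -13) + 424 = 193*4 + 424 = 772 + 424 = 1196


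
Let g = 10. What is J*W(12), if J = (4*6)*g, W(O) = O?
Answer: 2880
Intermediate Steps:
J = 240 (J = (4*6)*10 = 24*10 = 240)
J*W(12) = 240*12 = 2880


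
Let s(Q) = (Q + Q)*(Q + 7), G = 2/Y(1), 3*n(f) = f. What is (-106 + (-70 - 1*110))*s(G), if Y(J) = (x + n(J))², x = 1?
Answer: -83655/16 ≈ -5228.4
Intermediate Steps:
n(f) = f/3
Y(J) = (1 + J/3)²
G = 9/8 (G = 2/(((3 + 1)²/9)) = 2/(((⅑)*4²)) = 2/(((⅑)*16)) = 2/(16/9) = 2*(9/16) = 9/8 ≈ 1.1250)
s(Q) = 2*Q*(7 + Q) (s(Q) = (2*Q)*(7 + Q) = 2*Q*(7 + Q))
(-106 + (-70 - 1*110))*s(G) = (-106 + (-70 - 1*110))*(2*(9/8)*(7 + 9/8)) = (-106 + (-70 - 110))*(2*(9/8)*(65/8)) = (-106 - 180)*(585/32) = -286*585/32 = -83655/16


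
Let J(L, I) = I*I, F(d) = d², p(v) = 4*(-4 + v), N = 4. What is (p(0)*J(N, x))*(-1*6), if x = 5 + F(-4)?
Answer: 42336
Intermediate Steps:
p(v) = -16 + 4*v
x = 21 (x = 5 + (-4)² = 5 + 16 = 21)
J(L, I) = I²
(p(0)*J(N, x))*(-1*6) = ((-16 + 4*0)*21²)*(-1*6) = ((-16 + 0)*441)*(-6) = -16*441*(-6) = -7056*(-6) = 42336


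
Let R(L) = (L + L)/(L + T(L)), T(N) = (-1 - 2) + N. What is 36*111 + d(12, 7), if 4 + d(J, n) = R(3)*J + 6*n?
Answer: 4058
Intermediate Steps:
T(N) = -3 + N
R(L) = 2*L/(-3 + 2*L) (R(L) = (L + L)/(L + (-3 + L)) = (2*L)/(-3 + 2*L) = 2*L/(-3 + 2*L))
d(J, n) = -4 + 2*J + 6*n (d(J, n) = -4 + ((2*3/(-3 + 2*3))*J + 6*n) = -4 + ((2*3/(-3 + 6))*J + 6*n) = -4 + ((2*3/3)*J + 6*n) = -4 + ((2*3*(⅓))*J + 6*n) = -4 + (2*J + 6*n) = -4 + 2*J + 6*n)
36*111 + d(12, 7) = 36*111 + (-4 + 2*12 + 6*7) = 3996 + (-4 + 24 + 42) = 3996 + 62 = 4058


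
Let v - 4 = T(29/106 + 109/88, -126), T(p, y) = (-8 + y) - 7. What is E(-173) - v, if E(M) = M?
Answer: -36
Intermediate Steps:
T(p, y) = -15 + y
v = -137 (v = 4 + (-15 - 126) = 4 - 141 = -137)
E(-173) - v = -173 - 1*(-137) = -173 + 137 = -36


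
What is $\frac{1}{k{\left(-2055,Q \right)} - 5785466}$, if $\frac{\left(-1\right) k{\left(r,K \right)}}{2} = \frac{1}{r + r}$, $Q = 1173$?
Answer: $- \frac{2055}{11889132629} \approx -1.7285 \cdot 10^{-7}$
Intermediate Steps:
$k{\left(r,K \right)} = - \frac{1}{r}$ ($k{\left(r,K \right)} = - \frac{2}{r + r} = - \frac{2}{2 r} = - 2 \frac{1}{2 r} = - \frac{1}{r}$)
$\frac{1}{k{\left(-2055,Q \right)} - 5785466} = \frac{1}{- \frac{1}{-2055} - 5785466} = \frac{1}{\left(-1\right) \left(- \frac{1}{2055}\right) - 5785466} = \frac{1}{\frac{1}{2055} - 5785466} = \frac{1}{- \frac{11889132629}{2055}} = - \frac{2055}{11889132629}$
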